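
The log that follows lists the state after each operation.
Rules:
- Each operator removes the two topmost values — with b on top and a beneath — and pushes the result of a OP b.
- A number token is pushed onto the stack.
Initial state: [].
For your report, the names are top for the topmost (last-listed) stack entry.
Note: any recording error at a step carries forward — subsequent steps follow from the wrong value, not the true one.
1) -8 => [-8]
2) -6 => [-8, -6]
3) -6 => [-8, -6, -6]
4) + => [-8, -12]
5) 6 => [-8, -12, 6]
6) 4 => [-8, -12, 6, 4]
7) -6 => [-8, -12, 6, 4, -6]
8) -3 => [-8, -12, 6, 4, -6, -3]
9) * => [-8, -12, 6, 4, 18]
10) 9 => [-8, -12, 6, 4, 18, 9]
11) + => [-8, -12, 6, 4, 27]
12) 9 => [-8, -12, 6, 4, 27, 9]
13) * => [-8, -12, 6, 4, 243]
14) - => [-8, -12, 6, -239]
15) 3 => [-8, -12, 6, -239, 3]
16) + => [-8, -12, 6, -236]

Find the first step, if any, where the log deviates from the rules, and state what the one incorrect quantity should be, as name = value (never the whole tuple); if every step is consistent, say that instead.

no error

Recomputing the run from the initial state:
step 1: [-8]
step 2: [-8, -6]
step 3: [-8, -6, -6]
step 4: [-8, -12]
step 5: [-8, -12, 6]
step 6: [-8, -12, 6, 4]
step 7: [-8, -12, 6, 4, -6]
step 8: [-8, -12, 6, 4, -6, -3]
step 9: [-8, -12, 6, 4, 18]
step 10: [-8, -12, 6, 4, 18, 9]
step 11: [-8, -12, 6, 4, 27]
step 12: [-8, -12, 6, 4, 27, 9]
step 13: [-8, -12, 6, 4, 243]
step 14: [-8, -12, 6, -239]
step 15: [-8, -12, 6, -239, 3]
step 16: [-8, -12, 6, -236]
This matches the log at every step.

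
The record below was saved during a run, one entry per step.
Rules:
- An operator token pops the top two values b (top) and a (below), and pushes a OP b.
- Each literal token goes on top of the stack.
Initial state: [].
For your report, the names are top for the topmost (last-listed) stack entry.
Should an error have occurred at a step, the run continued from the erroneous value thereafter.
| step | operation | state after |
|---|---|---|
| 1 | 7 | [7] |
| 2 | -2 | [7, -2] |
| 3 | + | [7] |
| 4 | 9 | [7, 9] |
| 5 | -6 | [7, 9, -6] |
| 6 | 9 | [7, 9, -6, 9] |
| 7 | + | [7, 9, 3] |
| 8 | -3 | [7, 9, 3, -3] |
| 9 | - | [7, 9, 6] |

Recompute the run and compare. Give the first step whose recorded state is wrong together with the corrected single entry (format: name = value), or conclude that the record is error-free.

step 1: push 7: top = 7 -> agrees with the record
step 2: push -2: top = -2 -> in agreement
step 3: 7 + -2 = 5 -> the record disagrees here
First deviation found at step 3; the corrected entry is top = 5.

step 3, top = 5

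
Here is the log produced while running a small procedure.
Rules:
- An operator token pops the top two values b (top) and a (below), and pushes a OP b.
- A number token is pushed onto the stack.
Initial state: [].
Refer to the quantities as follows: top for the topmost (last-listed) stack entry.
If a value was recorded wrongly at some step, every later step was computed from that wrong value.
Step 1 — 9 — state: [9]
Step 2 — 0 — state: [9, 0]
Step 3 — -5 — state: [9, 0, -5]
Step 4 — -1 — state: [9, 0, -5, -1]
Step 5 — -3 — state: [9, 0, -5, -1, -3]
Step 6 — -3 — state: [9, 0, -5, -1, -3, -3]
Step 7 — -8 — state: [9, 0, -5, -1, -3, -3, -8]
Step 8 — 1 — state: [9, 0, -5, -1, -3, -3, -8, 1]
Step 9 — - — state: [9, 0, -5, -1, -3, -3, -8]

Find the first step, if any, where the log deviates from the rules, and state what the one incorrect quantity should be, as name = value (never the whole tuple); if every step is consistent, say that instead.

step 9, top = -9

1. push 9: top = 9 (matches)
2. push 0: top = 0 (confirmed correct)
3. push -5: top = -5 (exactly as logged)
4. push -1: top = -1 (exactly as logged)
5. push -3: top = -3 (same as recorded)
6. push -3: top = -3 (agrees with the log)
7. push -8: top = -8 (same as recorded)
8. push 1: top = 1 (matches)
9. -8 - 1 = -9 (a discrepancy with the log)
First incorrect step: 9; the correct value is top = -9.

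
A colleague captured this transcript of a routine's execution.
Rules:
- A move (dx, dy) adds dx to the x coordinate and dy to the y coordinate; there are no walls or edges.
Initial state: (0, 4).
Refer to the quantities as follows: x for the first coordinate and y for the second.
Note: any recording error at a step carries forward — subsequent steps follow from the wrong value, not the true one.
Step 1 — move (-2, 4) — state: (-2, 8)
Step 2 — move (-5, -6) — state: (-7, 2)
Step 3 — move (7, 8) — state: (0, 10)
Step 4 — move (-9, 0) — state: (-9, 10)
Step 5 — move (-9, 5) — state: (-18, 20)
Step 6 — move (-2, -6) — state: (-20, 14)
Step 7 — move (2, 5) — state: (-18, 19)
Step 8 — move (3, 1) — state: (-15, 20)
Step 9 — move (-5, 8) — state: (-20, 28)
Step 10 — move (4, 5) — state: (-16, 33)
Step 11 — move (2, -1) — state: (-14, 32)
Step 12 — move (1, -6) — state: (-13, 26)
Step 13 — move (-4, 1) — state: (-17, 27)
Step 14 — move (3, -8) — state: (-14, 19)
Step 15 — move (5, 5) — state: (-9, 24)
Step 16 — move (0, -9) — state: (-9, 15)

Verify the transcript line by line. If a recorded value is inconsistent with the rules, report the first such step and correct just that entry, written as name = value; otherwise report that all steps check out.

Step 1: x = 0 + (-2) = -2, y = 4 + (4) = 8 — confirmed correct.
Step 2: x = -2 + (-5) = -7, y = 8 + (-6) = 2 — agrees with the transcript.
Step 3: x = -7 + (7) = 0, y = 2 + (8) = 10 — verified.
Step 4: x = 0 + (-9) = -9, y = 10 + (0) = 10 — verified.
Step 5: x = -9 + (-9) = -18, y = 10 + (5) = 15 — first mismatch against the transcript.
Conclusion: step 5 carries the first error; the entry should be y = 15.

step 5, y = 15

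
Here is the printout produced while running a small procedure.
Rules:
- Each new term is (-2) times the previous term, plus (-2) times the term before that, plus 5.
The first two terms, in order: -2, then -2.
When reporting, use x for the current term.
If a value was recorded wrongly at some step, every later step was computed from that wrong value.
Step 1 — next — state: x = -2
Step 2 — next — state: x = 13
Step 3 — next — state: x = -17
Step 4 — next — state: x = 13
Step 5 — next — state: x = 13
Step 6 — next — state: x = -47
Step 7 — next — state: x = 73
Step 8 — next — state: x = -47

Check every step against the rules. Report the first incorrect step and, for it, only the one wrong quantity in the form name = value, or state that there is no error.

step 1: x = -2*(-2) + (-2)*(-2) + (5) = 13 -> first mismatch against the printout
Step 1 is the first one off; corrected, x = 13.

step 1, x = 13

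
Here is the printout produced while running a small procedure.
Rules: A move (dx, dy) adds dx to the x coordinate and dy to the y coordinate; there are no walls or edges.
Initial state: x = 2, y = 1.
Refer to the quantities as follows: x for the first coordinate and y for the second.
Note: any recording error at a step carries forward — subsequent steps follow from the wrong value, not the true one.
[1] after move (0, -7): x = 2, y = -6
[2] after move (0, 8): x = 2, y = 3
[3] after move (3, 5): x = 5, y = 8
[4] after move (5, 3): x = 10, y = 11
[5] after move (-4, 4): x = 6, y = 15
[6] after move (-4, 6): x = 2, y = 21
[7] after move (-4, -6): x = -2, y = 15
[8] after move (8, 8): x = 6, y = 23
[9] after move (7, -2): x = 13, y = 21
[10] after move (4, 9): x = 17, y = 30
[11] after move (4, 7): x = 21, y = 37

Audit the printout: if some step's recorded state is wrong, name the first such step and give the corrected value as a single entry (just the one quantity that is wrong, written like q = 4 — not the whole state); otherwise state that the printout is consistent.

Recomputing the run from the initial state:
step 1: x = 2, y = -6
step 2: x = 2, y = 2
step 3: x = 5, y = 7
step 4: x = 10, y = 10
step 5: x = 6, y = 14
step 6: x = 2, y = 20
step 7: x = -2, y = 14
step 8: x = 6, y = 22
step 9: x = 13, y = 20
step 10: x = 17, y = 29
step 11: x = 21, y = 36
The first disagreement with the printout is at step 2, where the value should be y = 2.

step 2, y = 2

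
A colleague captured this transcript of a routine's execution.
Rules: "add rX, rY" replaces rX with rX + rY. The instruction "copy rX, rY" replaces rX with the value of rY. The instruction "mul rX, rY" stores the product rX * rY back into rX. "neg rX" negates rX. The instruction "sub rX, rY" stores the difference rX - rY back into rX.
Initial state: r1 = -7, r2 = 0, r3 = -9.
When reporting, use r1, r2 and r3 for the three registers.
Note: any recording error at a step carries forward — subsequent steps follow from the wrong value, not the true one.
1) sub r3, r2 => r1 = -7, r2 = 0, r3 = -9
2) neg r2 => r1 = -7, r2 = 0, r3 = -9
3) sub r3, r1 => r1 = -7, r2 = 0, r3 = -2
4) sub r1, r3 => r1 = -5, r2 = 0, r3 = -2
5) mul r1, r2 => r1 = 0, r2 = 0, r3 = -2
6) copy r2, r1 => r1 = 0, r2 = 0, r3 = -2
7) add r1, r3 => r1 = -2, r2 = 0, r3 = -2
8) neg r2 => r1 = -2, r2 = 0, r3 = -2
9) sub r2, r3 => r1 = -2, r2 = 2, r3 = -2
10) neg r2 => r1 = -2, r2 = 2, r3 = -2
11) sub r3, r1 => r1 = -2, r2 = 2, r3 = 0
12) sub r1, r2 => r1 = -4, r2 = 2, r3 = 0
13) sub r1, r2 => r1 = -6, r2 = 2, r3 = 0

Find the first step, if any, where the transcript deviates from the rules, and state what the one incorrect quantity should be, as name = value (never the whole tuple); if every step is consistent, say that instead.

Recomputing the run from the initial state:
step 1: r1 = -7, r2 = 0, r3 = -9
step 2: r1 = -7, r2 = 0, r3 = -9
step 3: r1 = -7, r2 = 0, r3 = -2
step 4: r1 = -5, r2 = 0, r3 = -2
step 5: r1 = 0, r2 = 0, r3 = -2
step 6: r1 = 0, r2 = 0, r3 = -2
step 7: r1 = -2, r2 = 0, r3 = -2
step 8: r1 = -2, r2 = 0, r3 = -2
step 9: r1 = -2, r2 = 2, r3 = -2
step 10: r1 = -2, r2 = -2, r3 = -2
step 11: r1 = -2, r2 = -2, r3 = 0
step 12: r1 = 0, r2 = -2, r3 = 0
step 13: r1 = 2, r2 = -2, r3 = 0
The first disagreement with the transcript is at step 10, where the value should be r2 = -2.

step 10, r2 = -2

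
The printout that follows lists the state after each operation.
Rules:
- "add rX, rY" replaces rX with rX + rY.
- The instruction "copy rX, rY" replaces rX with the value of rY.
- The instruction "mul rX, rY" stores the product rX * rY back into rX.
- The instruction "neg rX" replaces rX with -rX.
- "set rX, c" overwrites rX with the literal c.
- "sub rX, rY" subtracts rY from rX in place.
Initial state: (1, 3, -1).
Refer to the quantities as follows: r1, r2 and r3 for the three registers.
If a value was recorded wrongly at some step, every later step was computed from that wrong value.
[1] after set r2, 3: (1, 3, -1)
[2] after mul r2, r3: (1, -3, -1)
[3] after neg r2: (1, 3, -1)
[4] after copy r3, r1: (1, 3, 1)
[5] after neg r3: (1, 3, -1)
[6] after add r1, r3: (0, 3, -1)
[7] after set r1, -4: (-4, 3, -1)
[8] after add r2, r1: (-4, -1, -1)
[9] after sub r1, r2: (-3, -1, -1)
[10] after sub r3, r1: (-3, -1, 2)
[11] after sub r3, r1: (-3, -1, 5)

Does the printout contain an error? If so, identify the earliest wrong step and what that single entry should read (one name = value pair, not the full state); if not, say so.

no error

1. r2 = 3 (consistent with the printout)
2. r2 = 3 * -1 = -3 (consistent with the printout)
3. r2 = -(-3) = 3 (checks out)
4. r3 = 1 (confirmed correct)
5. r3 = -(1) = -1 (consistent with the printout)
6. r1 = 1 + -1 = 0 (verified)
7. r1 = -4 (exactly as logged)
8. r2 = 3 + -4 = -1 (exactly as logged)
9. r1 = -4 - -1 = -3 (in agreement)
10. r3 = -1 - -3 = 2 (agrees with the printout)
11. r3 = 2 - -3 = 5 (agrees with the printout)
Every step is consistent.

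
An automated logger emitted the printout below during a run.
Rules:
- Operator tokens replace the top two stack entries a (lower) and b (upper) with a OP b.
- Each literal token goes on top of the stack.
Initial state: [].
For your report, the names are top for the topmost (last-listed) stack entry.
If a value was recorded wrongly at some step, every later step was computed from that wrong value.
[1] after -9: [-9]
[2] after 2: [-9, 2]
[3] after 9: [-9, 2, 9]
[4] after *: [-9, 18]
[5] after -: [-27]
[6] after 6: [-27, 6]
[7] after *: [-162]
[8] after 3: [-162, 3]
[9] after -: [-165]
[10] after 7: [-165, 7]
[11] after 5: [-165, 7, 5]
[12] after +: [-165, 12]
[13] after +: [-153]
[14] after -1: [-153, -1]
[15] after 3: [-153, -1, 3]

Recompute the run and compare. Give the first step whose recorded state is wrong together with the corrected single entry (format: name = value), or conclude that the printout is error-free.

no error

1. push -9: top = -9 (agrees with the printout)
2. push 2: top = 2 (consistent with the printout)
3. push 9: top = 9 (no discrepancy)
4. 2 * 9 = 18 (no discrepancy)
5. -9 - 18 = -27 (in agreement)
6. push 6: top = 6 (matches)
7. -27 * 6 = -162 (agrees with the printout)
8. push 3: top = 3 (confirmed correct)
9. -162 - 3 = -165 (in agreement)
10. push 7: top = 7 (in agreement)
11. push 5: top = 5 (matches)
12. 7 + 5 = 12 (confirmed correct)
13. -165 + 12 = -153 (in agreement)
14. push -1: top = -1 (in agreement)
15. push 3: top = 3 (same as recorded)
The recomputation confirms every line.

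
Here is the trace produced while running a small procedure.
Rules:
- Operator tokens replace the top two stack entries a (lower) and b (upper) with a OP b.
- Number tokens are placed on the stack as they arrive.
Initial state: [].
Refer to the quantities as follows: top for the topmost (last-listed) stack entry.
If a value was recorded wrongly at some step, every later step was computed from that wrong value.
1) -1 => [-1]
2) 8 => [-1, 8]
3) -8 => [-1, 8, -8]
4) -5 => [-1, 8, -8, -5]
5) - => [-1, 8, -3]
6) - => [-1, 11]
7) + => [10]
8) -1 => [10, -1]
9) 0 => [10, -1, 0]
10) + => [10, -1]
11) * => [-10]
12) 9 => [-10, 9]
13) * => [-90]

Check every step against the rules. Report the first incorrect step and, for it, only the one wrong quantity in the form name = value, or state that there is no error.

no error

Recomputing the run from the initial state:
step 1: [-1]
step 2: [-1, 8]
step 3: [-1, 8, -8]
step 4: [-1, 8, -8, -5]
step 5: [-1, 8, -3]
step 6: [-1, 11]
step 7: [10]
step 8: [10, -1]
step 9: [10, -1, 0]
step 10: [10, -1]
step 11: [-10]
step 12: [-10, 9]
step 13: [-90]
This matches the trace at every step.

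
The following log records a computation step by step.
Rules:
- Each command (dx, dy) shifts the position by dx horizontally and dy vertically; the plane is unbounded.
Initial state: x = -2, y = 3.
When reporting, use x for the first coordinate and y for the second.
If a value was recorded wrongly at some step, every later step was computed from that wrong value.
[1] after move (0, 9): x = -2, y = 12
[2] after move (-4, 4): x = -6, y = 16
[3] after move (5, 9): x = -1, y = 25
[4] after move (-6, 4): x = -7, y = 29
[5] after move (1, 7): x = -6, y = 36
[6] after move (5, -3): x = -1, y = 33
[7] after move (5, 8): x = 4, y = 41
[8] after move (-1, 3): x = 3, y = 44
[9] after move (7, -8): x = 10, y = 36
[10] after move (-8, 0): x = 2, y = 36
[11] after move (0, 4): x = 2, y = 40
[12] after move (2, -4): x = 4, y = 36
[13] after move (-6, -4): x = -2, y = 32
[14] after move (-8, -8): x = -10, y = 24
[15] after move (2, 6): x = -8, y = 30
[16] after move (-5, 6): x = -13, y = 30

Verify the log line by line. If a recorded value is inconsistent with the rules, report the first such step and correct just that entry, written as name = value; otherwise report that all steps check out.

step 16, y = 36

Recomputing the run from the initial state:
step 1: x = -2, y = 12
step 2: x = -6, y = 16
step 3: x = -1, y = 25
step 4: x = -7, y = 29
step 5: x = -6, y = 36
step 6: x = -1, y = 33
step 7: x = 4, y = 41
step 8: x = 3, y = 44
step 9: x = 10, y = 36
step 10: x = 2, y = 36
step 11: x = 2, y = 40
step 12: x = 4, y = 36
step 13: x = -2, y = 32
step 14: x = -10, y = 24
step 15: x = -8, y = 30
step 16: x = -13, y = 36
The first disagreement with the log is at step 16, where the value should be y = 36.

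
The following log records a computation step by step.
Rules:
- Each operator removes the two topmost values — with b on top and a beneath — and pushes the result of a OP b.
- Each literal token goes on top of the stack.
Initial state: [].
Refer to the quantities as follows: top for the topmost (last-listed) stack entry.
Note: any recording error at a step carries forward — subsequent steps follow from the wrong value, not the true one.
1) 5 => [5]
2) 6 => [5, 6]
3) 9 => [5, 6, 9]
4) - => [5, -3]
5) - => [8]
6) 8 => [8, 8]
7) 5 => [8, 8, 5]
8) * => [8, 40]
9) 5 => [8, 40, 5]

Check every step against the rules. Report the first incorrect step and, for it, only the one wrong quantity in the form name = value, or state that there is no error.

no error

Recomputing the run from the initial state:
step 1: [5]
step 2: [5, 6]
step 3: [5, 6, 9]
step 4: [5, -3]
step 5: [8]
step 6: [8, 8]
step 7: [8, 8, 5]
step 8: [8, 40]
step 9: [8, 40, 5]
This matches the log at every step.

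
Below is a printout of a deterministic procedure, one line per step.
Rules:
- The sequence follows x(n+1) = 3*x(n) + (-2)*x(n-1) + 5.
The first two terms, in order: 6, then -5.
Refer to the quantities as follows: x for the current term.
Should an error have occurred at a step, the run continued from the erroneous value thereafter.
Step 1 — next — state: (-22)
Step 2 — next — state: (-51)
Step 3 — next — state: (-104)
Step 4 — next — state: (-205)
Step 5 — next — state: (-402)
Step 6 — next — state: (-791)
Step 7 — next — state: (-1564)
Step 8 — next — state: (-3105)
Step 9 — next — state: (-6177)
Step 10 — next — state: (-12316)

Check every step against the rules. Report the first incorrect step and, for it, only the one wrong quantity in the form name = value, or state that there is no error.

step 9, x = -6182

Step 1: x = 3*(-5) + (-2)*(6) + (5) = -22 — consistent with the printout.
Step 2: x = 3*(-22) + (-2)*(-5) + (5) = -51 — same as recorded.
Step 3: x = 3*(-51) + (-2)*(-22) + (5) = -104 — in agreement.
Step 4: x = 3*(-104) + (-2)*(-51) + (5) = -205 — consistent with the printout.
Step 5: x = 3*(-205) + (-2)*(-104) + (5) = -402 — verified.
Step 6: x = 3*(-402) + (-2)*(-205) + (5) = -791 — verified.
Step 7: x = 3*(-791) + (-2)*(-402) + (5) = -1564 — matches.
Step 8: x = 3*(-1564) + (-2)*(-791) + (5) = -3105 — in agreement.
Step 9: x = 3*(-3105) + (-2)*(-1564) + (5) = -6182 — not what was recorded.
The earliest wrong entry is at step 9: it should read x = -6182.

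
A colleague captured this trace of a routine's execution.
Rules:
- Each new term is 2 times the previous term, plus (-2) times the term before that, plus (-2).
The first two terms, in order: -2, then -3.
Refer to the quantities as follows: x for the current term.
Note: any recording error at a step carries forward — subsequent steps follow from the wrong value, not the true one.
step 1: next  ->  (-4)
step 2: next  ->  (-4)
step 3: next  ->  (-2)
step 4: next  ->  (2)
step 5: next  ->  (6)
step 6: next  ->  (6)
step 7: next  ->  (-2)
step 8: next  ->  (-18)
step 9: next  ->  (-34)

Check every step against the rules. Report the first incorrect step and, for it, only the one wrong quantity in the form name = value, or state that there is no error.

no error

Recomputing the run from the initial state:
step 1: x = -4
step 2: x = -4
step 3: x = -2
step 4: x = 2
step 5: x = 6
step 6: x = 6
step 7: x = -2
step 8: x = -18
step 9: x = -34
This matches the trace at every step.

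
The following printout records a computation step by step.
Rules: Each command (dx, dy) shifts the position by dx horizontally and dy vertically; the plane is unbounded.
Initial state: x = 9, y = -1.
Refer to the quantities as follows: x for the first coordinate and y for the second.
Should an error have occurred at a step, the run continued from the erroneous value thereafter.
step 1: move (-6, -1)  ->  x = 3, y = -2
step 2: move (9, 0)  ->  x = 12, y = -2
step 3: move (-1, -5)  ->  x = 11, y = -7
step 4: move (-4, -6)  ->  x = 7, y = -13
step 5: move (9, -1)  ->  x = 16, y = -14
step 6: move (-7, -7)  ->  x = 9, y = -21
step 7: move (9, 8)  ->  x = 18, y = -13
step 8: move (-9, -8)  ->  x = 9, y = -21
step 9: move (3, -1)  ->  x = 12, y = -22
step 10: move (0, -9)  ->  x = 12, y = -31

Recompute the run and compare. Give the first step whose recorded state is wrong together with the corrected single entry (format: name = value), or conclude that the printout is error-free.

Recomputing the run from the initial state:
step 1: x = 3, y = -2
step 2: x = 12, y = -2
step 3: x = 11, y = -7
step 4: x = 7, y = -13
step 5: x = 16, y = -14
step 6: x = 9, y = -21
step 7: x = 18, y = -13
step 8: x = 9, y = -21
step 9: x = 12, y = -22
step 10: x = 12, y = -31
This matches the printout at every step.

no error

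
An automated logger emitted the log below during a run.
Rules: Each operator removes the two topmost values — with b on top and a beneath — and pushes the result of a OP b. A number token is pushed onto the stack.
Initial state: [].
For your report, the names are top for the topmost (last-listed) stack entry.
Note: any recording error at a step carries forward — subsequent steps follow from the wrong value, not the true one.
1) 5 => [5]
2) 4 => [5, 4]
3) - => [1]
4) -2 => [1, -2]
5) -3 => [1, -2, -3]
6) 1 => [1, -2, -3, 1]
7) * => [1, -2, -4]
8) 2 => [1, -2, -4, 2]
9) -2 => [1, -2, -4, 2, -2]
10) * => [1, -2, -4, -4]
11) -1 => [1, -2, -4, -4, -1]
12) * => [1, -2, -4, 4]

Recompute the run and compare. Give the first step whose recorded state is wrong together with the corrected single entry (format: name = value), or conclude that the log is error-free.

Step 1: push 5: top = 5 — in agreement.
Step 2: push 4: top = 4 — no discrepancy.
Step 3: 5 - 4 = 1 — matches.
Step 4: push -2: top = -2 — no discrepancy.
Step 5: push -3: top = -3 — confirmed correct.
Step 6: push 1: top = 1 — exactly as logged.
Step 7: -3 * 1 = -3 — the entry is off here.
Step 7 is the first one off; corrected, top = -3.

step 7, top = -3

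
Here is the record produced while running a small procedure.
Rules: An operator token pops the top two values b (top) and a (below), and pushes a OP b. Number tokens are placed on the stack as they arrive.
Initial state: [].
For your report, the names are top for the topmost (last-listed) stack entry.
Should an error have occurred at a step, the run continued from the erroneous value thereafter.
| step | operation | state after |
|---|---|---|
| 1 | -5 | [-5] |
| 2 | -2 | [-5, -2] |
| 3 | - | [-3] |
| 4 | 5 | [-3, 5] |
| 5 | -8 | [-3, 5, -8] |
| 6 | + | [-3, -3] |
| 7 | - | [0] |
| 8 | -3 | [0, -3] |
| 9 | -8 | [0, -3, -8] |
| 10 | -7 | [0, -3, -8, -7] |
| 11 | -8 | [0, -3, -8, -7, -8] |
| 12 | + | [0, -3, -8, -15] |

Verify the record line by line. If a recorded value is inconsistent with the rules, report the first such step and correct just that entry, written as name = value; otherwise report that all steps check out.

Step 1: push -5: top = -5 — no discrepancy.
Step 2: push -2: top = -2 — no discrepancy.
Step 3: -5 - -2 = -3 — same as recorded.
Step 4: push 5: top = 5 — confirmed correct.
Step 5: push -8: top = -8 — matches.
Step 6: 5 + -8 = -3 — exactly as logged.
Step 7: -3 - -3 = 0 — verified.
Step 8: push -3: top = -3 — matches.
Step 9: push -8: top = -8 — exactly as logged.
Step 10: push -7: top = -7 — verified.
Step 11: push -8: top = -8 — checks out.
Step 12: -7 + -8 = -15 — consistent with the record.
Nothing is out of place; the run is error-free.

no error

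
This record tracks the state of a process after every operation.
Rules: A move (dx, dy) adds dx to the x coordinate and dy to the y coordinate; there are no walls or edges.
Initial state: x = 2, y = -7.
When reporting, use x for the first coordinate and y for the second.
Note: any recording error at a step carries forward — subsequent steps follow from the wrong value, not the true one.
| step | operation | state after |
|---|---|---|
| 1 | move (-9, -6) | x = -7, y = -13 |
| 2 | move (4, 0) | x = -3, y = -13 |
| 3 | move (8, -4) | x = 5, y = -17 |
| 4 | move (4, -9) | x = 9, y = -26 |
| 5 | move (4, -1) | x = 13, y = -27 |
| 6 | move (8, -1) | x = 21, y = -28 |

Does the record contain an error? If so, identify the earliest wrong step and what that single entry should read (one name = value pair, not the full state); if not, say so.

no error

Step 1: x = 2 + (-9) = -7, y = -7 + (-6) = -13 — checks out.
Step 2: x = -7 + (4) = -3, y = -13 + (0) = -13 — no discrepancy.
Step 3: x = -3 + (8) = 5, y = -13 + (-4) = -17 — no discrepancy.
Step 4: x = 5 + (4) = 9, y = -17 + (-9) = -26 — no discrepancy.
Step 5: x = 9 + (4) = 13, y = -26 + (-1) = -27 — matches.
Step 6: x = 13 + (8) = 21, y = -27 + (-1) = -28 — agrees with the record.
Nothing is out of place; the run is error-free.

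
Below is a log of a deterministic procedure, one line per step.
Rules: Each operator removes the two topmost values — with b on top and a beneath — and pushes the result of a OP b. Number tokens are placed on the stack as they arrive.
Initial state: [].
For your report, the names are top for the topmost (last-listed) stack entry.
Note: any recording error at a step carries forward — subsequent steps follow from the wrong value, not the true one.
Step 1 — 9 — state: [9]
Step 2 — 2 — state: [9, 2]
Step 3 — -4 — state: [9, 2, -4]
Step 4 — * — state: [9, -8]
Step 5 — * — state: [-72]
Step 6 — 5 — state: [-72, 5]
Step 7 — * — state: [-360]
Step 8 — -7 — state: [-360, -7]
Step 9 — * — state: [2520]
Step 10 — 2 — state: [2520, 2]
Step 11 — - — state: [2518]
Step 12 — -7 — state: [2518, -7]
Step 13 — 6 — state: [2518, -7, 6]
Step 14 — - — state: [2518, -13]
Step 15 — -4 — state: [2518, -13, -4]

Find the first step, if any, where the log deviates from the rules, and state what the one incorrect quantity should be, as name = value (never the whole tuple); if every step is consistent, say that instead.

no error

step 1: push 9: top = 9 -> exactly as logged
step 2: push 2: top = 2 -> checks out
step 3: push -4: top = -4 -> checks out
step 4: 2 * -4 = -8 -> agrees with the log
step 5: 9 * -8 = -72 -> no discrepancy
step 6: push 5: top = 5 -> exactly as logged
step 7: -72 * 5 = -360 -> matches
step 8: push -7: top = -7 -> matches
step 9: -360 * -7 = 2520 -> consistent with the log
step 10: push 2: top = 2 -> confirmed correct
step 11: 2520 - 2 = 2518 -> confirmed correct
step 12: push -7: top = -7 -> matches
step 13: push 6: top = 6 -> in agreement
step 14: -7 - 6 = -13 -> matches
step 15: push -4: top = -4 -> verified
Nothing is out of place; the run is error-free.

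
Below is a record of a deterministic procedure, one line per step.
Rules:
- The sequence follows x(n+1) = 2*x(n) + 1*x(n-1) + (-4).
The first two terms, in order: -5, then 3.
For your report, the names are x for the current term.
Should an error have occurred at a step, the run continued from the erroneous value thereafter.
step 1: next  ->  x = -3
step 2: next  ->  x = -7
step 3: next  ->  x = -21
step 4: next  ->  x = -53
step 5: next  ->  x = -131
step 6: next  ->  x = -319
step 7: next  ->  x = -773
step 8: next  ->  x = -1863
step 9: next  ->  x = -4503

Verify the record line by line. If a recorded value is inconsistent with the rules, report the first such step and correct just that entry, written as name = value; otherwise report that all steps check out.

step 8, x = -1869

step 1: x = 2*(3) + (1)*(-5) + (-4) = -3 -> exactly as logged
step 2: x = 2*(-3) + (1)*(3) + (-4) = -7 -> consistent with the record
step 3: x = 2*(-7) + (1)*(-3) + (-4) = -21 -> exactly as logged
step 4: x = 2*(-21) + (1)*(-7) + (-4) = -53 -> in agreement
step 5: x = 2*(-53) + (1)*(-21) + (-4) = -131 -> in agreement
step 6: x = 2*(-131) + (1)*(-53) + (-4) = -319 -> exactly as logged
step 7: x = 2*(-319) + (1)*(-131) + (-4) = -773 -> agrees with the record
step 8: x = 2*(-773) + (1)*(-319) + (-4) = -1869 -> the entry is off here
First incorrect step: 8; the correct value is x = -1869.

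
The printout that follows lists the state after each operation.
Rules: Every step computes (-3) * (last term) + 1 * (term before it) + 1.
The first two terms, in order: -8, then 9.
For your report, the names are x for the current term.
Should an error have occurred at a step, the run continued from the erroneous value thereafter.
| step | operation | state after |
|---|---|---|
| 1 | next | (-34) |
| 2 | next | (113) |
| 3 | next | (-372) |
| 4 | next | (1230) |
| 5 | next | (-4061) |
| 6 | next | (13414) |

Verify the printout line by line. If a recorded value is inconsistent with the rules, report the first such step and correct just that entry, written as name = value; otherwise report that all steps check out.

step 2, x = 112

step 1: x = -3*(9) + (1)*(-8) + (1) = -34 -> verified
step 2: x = -3*(-34) + (1)*(9) + (1) = 112 -> the printout disagrees here
The earliest wrong entry is at step 2: it should read x = 112.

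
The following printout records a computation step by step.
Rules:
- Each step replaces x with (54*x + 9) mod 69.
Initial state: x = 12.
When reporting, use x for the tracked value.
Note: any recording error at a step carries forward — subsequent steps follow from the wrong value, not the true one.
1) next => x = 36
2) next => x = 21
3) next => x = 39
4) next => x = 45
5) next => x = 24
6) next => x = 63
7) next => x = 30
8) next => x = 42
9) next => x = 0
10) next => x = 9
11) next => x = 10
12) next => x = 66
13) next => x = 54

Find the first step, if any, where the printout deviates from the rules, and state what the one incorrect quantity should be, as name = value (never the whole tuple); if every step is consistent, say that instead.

step 11, x = 12

step 1: x = (54*12 + 9) mod 69 = 36 -> agrees with the printout
step 2: x = (54*36 + 9) mod 69 = 21 -> in agreement
step 3: x = (54*21 + 9) mod 69 = 39 -> same as recorded
step 4: x = (54*39 + 9) mod 69 = 45 -> confirmed correct
step 5: x = (54*45 + 9) mod 69 = 24 -> exactly as logged
step 6: x = (54*24 + 9) mod 69 = 63 -> checks out
step 7: x = (54*63 + 9) mod 69 = 30 -> agrees with the printout
step 8: x = (54*30 + 9) mod 69 = 42 -> consistent with the printout
step 9: x = (54*42 + 9) mod 69 = 0 -> same as recorded
step 10: x = (54*0 + 9) mod 69 = 9 -> consistent with the printout
step 11: x = (54*9 + 9) mod 69 = 12 -> first mismatch against the printout
Conclusion: step 11 carries the first error; the entry should be x = 12.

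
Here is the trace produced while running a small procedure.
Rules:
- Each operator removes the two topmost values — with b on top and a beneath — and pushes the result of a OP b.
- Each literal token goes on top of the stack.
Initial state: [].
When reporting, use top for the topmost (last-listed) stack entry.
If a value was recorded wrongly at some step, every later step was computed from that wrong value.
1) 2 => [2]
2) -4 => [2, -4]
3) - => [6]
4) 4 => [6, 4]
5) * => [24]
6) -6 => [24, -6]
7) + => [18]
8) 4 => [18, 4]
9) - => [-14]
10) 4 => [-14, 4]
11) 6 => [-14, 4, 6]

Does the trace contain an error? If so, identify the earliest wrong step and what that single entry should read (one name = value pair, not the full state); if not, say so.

step 9, top = 14

step 1: push 2: top = 2 -> same as recorded
step 2: push -4: top = -4 -> same as recorded
step 3: 2 - -4 = 6 -> exactly as logged
step 4: push 4: top = 4 -> exactly as logged
step 5: 6 * 4 = 24 -> in agreement
step 6: push -6: top = -6 -> checks out
step 7: 24 + -6 = 18 -> verified
step 8: push 4: top = 4 -> consistent with the trace
step 9: 18 - 4 = 14 -> a discrepancy with the trace
That makes step 9 the first incorrect line — top = 14 is what it should show.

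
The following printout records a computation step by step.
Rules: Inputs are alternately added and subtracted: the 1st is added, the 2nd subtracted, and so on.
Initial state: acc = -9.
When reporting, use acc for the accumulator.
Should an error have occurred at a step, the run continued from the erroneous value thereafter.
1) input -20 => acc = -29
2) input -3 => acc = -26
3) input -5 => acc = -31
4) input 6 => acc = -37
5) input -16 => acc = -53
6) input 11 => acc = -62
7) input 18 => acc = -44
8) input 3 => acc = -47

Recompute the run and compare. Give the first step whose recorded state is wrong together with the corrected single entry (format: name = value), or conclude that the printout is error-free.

1. acc = -9 + -20 = -29 (no discrepancy)
2. acc = -29 - -3 = -26 (in agreement)
3. acc = -26 + -5 = -31 (exactly as logged)
4. acc = -31 - 6 = -37 (verified)
5. acc = -37 + -16 = -53 (confirmed correct)
6. acc = -53 - 11 = -64 (not what was recorded)
First incorrect step: 6; the correct value is acc = -64.

step 6, acc = -64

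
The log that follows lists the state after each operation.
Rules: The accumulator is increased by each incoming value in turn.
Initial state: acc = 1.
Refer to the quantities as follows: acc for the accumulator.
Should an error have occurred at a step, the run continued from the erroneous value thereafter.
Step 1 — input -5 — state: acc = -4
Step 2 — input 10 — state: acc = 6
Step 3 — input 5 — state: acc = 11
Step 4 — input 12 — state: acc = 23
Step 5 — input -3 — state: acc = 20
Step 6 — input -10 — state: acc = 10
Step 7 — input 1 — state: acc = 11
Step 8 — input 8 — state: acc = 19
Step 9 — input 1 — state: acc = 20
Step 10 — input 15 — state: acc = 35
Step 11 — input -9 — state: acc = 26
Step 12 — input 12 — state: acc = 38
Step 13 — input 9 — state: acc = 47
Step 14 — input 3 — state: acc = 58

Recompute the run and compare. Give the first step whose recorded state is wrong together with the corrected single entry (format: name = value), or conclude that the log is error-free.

step 14, acc = 50

Step 1: acc = 1 + -5 = -4 — checks out.
Step 2: acc = -4 + 10 = 6 — exactly as logged.
Step 3: acc = 6 + 5 = 11 — in agreement.
Step 4: acc = 11 + 12 = 23 — in agreement.
Step 5: acc = 23 + -3 = 20 — exactly as logged.
Step 6: acc = 20 + -10 = 10 — verified.
Step 7: acc = 10 + 1 = 11 — exactly as logged.
Step 8: acc = 11 + 8 = 19 — same as recorded.
Step 9: acc = 19 + 1 = 20 — in agreement.
Step 10: acc = 20 + 15 = 35 — agrees with the log.
Step 11: acc = 35 + -9 = 26 — matches.
Step 12: acc = 26 + 12 = 38 — checks out.
Step 13: acc = 38 + 9 = 47 — in agreement.
Step 14: acc = 47 + 3 = 50 — not what was recorded.
Step 14 is the first one off; corrected, acc = 50.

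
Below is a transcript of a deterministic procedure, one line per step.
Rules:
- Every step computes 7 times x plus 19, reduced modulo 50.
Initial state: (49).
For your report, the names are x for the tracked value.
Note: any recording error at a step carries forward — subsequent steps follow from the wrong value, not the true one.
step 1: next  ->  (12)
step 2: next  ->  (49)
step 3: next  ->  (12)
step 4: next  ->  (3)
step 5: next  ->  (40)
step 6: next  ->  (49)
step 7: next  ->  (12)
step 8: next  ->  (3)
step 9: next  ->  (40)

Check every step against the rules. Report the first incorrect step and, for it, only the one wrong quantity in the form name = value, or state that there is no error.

step 2, x = 3

Recomputing the run from the initial state:
step 1: x = 12
step 2: x = 3
step 3: x = 40
step 4: x = 49
step 5: x = 12
step 6: x = 3
step 7: x = 40
step 8: x = 49
step 9: x = 12
The first disagreement with the transcript is at step 2, where the value should be x = 3.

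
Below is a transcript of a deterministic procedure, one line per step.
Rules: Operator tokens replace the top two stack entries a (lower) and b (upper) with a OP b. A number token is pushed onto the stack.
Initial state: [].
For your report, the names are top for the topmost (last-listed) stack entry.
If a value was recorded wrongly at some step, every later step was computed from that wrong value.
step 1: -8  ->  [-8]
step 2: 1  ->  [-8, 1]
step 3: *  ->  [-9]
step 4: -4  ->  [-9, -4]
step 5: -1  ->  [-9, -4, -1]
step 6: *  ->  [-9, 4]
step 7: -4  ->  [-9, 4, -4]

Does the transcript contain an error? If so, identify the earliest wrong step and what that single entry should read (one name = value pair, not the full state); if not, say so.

Recomputing the run from the initial state:
step 1: [-8]
step 2: [-8, 1]
step 3: [-8]
step 4: [-8, -4]
step 5: [-8, -4, -1]
step 6: [-8, 4]
step 7: [-8, 4, -4]
The first disagreement with the transcript is at step 3, where the value should be top = -8.

step 3, top = -8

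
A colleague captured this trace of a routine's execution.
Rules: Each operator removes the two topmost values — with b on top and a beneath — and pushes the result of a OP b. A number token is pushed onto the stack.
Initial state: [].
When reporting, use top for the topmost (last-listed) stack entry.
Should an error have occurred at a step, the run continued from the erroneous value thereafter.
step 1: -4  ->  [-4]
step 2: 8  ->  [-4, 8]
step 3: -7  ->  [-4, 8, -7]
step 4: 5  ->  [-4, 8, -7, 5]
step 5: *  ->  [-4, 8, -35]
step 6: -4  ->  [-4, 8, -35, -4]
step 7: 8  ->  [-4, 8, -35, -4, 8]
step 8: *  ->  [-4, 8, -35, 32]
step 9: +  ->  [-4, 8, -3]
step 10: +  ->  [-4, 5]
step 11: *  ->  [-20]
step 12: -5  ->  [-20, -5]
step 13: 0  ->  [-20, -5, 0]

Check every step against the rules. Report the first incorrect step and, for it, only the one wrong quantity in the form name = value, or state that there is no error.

step 8, top = -32

1. push -4: top = -4 (exactly as logged)
2. push 8: top = 8 (matches)
3. push -7: top = -7 (confirmed correct)
4. push 5: top = 5 (no discrepancy)
5. -7 * 5 = -35 (in agreement)
6. push -4: top = -4 (exactly as logged)
7. push 8: top = 8 (verified)
8. -4 * 8 = -32 (the entry is off here)
First incorrect step: 8; the correct value is top = -32.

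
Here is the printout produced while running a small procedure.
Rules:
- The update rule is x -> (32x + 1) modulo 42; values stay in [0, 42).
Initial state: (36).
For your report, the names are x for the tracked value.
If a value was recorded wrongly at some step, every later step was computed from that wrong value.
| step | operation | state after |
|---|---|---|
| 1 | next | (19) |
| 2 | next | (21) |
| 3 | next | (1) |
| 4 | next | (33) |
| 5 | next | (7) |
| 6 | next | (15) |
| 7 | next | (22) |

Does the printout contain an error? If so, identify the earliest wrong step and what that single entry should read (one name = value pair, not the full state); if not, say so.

1. x = (32*36 + 1) mod 42 = 19 (confirmed correct)
2. x = (32*19 + 1) mod 42 = 21 (exactly as logged)
3. x = (32*21 + 1) mod 42 = 1 (same as recorded)
4. x = (32*1 + 1) mod 42 = 33 (in agreement)
5. x = (32*33 + 1) mod 42 = 7 (no discrepancy)
6. x = (32*7 + 1) mod 42 = 15 (exactly as logged)
7. x = (32*15 + 1) mod 42 = 19 (the printout has a different value)
Step 7 is the first one off; corrected, x = 19.

step 7, x = 19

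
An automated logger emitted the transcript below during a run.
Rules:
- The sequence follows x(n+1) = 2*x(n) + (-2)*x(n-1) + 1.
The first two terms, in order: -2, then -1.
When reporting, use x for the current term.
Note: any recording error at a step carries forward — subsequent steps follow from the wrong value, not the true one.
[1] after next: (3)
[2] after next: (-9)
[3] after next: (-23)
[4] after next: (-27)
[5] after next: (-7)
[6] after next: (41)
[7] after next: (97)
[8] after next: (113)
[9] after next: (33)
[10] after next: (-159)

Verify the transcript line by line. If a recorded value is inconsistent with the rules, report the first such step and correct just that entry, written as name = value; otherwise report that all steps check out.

step 2, x = 9

step 1: x = 2*(-1) + (-2)*(-2) + (1) = 3 -> verified
step 2: x = 2*(3) + (-2)*(-1) + (1) = 9 -> the entry is off here
Step 2 is the first one off; corrected, x = 9.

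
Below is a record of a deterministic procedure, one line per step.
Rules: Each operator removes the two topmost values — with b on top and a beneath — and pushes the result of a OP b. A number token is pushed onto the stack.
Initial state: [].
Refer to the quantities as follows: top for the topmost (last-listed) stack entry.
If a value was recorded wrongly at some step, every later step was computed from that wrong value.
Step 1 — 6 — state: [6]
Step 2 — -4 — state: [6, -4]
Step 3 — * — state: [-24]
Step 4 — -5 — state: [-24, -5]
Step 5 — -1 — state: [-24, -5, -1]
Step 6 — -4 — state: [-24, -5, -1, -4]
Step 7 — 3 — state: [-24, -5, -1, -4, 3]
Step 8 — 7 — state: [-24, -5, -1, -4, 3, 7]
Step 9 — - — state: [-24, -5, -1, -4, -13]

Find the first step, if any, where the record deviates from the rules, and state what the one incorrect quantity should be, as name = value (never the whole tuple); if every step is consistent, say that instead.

1. push 6: top = 6 (exactly as logged)
2. push -4: top = -4 (same as recorded)
3. 6 * -4 = -24 (in agreement)
4. push -5: top = -5 (matches)
5. push -1: top = -1 (agrees with the record)
6. push -4: top = -4 (same as recorded)
7. push 3: top = 3 (matches)
8. push 7: top = 7 (no discrepancy)
9. 3 - 7 = -4 (first mismatch against the record)
First deviation found at step 9; the corrected entry is top = -4.

step 9, top = -4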